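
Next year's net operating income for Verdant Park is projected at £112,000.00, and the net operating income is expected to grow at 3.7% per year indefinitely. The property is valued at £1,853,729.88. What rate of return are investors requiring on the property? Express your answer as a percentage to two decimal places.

P = D₁/(r − g) ⇒ r = D₁/P + g = £112,000.0000/£1,853,729.88 + 0.037 = 0.060419 + 0.037 = 0.097419

9.74%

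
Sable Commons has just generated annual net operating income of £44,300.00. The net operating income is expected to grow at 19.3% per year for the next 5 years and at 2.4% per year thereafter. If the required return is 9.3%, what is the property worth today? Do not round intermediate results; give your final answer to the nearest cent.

D_1 = 52849.90000
D_2 = 63049.93070
D_3 = 75218.56733
D_4 = 89735.75082
D_5 = 107054.75073
Terminal value at year 5: TV = D_5×(1+g_2)/(r−g_2) = 109624.06474/0.069 = 1588754.56151
P_0 = D_1/(1+r)^1 + D_2/(1+r)^2 + D_3/(1+r)^3 + D_4/(1+r)^4 + D_5/(1+r)^5 + TV/(1+r)^5
    = 48353.06496 + 52776.95013 + 57605.58235 + 62875.99245 + 68628.59926 + 1018488.19768 = 1308728.38683

£1308728.39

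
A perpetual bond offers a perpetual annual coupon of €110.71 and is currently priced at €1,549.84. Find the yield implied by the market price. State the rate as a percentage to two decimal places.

P = C/r ⇒ r = C/P = €110.71/€1,549.84 = 0.071433

7.14%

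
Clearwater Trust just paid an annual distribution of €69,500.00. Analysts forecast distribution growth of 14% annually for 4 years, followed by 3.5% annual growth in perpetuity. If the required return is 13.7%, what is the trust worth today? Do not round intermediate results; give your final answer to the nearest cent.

€992531.68

D_1 = 79230.00000
D_2 = 90322.20000
D_3 = 102967.30800
D_4 = 117382.73112
Terminal value at year 4: TV = D_4×(1+g_2)/(r−g_2) = 121491.12671/0.102 = 1191089.47754
P_0 = D_1/(1+r)^1 + D_2/(1+r)^2 + D_3/(1+r)^3 + D_4/(1+r)^4 + TV/(1+r)^4
    = 69683.37731 + 69867.23846 + 70051.58474 + 70236.41742 + 712693.05907 = 992531.67700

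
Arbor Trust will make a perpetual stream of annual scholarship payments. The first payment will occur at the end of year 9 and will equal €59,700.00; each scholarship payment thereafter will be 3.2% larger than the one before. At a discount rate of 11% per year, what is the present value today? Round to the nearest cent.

Value at end of year 8: C₁ / (r − g) = €59,700.00 / (0.11 − 0.032) = €765,384.6154
Discount to today: PV = €765,384.6154 / (1 + 0.11)^8 = €765,384.6154 / 2.304538 = €332,120.66

€332120.66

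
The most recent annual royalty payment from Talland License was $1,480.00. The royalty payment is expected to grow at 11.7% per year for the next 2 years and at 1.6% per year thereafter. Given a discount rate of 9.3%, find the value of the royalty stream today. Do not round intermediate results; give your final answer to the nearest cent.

D_1 = 1653.16000
D_2 = 1846.57972
Terminal value at year 2: TV = D_2×(1+g_2)/(r−g_2) = 1876.12500/0.077 = 24365.25968
P_0 = D_1/(1+r)^1 + D_2/(1+r)^2 + TV/(1+r)^2
    = 1512.49771 + 1545.70901 + 20395.32924 = 23453.53596

$23453.54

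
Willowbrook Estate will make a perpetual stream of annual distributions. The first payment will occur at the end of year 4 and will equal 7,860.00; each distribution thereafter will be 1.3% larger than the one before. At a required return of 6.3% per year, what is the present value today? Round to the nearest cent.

Value at end of year 3: C₁ / (r − g) = 7,860.00 / (0.063 − 0.013) = 157,200.0000
Discount to today: PV = 157,200.0000 / (1 + 0.063)^3 = 157,200.0000 / 1.201157 = 130,873.81

130873.81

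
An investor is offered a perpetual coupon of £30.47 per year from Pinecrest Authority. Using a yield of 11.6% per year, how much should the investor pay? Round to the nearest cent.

£262.67

Level perpetuity: PV = C / r = £30.47 / 0.116 = £262.67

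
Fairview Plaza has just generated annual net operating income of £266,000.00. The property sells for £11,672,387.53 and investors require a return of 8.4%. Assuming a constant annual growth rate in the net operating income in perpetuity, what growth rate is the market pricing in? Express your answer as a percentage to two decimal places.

P = D₀(1+g)/(r−g) ⇒ P(r−g) = D₀(1+g) ⇒ g(P+D₀) = P·r − D₀
g = (P·r − D₀)/(P + D₀) = (£11,672,387.53×0.084 − £266,000.00) / (£11,672,387.53 + £266,000.00) = 0.059847

5.98%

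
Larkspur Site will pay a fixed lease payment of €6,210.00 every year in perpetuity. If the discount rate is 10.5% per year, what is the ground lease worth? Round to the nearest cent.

Level perpetuity: PV = C / r = €6,210.00 / 0.105 = €59,142.86

€59142.86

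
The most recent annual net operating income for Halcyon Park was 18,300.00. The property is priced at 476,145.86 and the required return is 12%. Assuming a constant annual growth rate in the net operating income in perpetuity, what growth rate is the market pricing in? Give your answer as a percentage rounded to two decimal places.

P = D₀(1+g)/(r−g) ⇒ P(r−g) = D₀(1+g) ⇒ g(P+D₀) = P·r − D₀
g = (P·r − D₀)/(P + D₀) = (476,145.86×0.12 − 18,300.00) / (476,145.86 + 18,300.00) = 0.078548

7.85%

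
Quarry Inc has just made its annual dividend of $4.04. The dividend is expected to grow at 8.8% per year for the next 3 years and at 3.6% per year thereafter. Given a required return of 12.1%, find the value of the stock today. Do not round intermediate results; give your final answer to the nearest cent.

D_1 = 4.39552
D_2 = 4.78233
D_3 = 5.20317
Terminal value at year 3: TV = D_3×(1+g_2)/(r−g_2) = 5.39048/0.085 = 63.41747
P_0 = D_1/(1+r)^1 + D_2/(1+r)^2 + D_3/(1+r)^3 + TV/(1+r)^3
    = 3.92107 + 3.80564 + 3.69361 + 45.01861 = 56.43893

$56.44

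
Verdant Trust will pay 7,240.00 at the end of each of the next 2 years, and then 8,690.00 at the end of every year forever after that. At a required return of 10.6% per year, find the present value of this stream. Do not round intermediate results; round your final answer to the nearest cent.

79484.72

PV of 2-year annuity: 7,240.00 × [1 − (1+0.106)^−2] / 0.106 = 12464.83916
Perpetuity value at year 2: 8,690.00 / 0.106 = 81981.13208
PV of perpetuity: 81981.13208 / (1+0.106)^2 = 67019.88175
Total PV = 12464.83916 + 67019.88175 = 79484.72092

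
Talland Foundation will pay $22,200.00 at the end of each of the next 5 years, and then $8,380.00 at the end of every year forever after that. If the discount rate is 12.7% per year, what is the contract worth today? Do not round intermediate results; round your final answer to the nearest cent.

PV of 5-year annuity: $22,200.00 × [1 − (1+0.127)^−5] / 0.127 = 78657.49221
Perpetuity value at year 5: $8,380.00 / 0.127 = 65984.25197
PV of perpetuity: 65984.25197 / (1+0.127)^5 = 36292.82022
Total PV = 78657.49221 + 36292.82022 = 114950.31244

$114950.31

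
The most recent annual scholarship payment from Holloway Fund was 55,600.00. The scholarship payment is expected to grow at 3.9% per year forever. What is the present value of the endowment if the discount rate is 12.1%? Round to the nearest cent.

704492.68

D₁ = D₀ × (1 + g) = 55,600.00 × 1.039 = 57,768.4000
Growing perpetuity: P = D₁ / (r − g) = 57,768.4000 / (0.121 − 0.039) = 704,492.68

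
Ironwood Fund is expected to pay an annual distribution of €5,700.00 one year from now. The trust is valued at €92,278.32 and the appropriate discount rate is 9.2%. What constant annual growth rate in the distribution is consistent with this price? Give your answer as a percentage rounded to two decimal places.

P = D₁/(r−g) ⇒ g = r − D₁/P = 0.092 − €5,700.00/€92,278.32 = 0.030230

3.02%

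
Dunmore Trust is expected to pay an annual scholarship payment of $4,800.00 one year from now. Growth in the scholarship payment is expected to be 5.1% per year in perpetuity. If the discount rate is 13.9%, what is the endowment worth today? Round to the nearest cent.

Growing perpetuity: P = D₁ / (r − g) = $4,800.0000 / (0.139 − 0.051) = $54,545.45

$54545.45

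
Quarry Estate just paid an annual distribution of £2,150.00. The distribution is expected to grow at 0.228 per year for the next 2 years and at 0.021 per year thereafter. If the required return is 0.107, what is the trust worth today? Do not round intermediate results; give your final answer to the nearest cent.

£36440.65

D_1 = 2640.20000
D_2 = 3242.16560
Terminal value at year 2: TV = D_2×(1+g_2)/(r−g_2) = 3310.25108/0.086 = 38491.29160
P_0 = D_1/(1+r)^1 + D_2/(1+r)^2 + TV/(1+r)^2
    = 2385.00452 + 2645.69607 + 31409.94982 = 36440.65041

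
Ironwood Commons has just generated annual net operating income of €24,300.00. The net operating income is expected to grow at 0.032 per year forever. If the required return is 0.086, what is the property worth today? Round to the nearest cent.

D₁ = D₀ × (1 + g) = €24,300.00 × 1.032 = €25,077.6000
Growing perpetuity: P = D₁ / (r − g) = €25,077.6000 / (0.086 − 0.032) = €464,400.00

€464400.00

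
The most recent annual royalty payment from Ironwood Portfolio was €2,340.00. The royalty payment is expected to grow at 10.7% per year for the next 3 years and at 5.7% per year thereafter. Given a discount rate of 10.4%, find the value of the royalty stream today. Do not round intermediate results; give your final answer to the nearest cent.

€60113.50

D_1 = 2590.38000
D_2 = 2867.55066
D_3 = 3174.37858
Terminal value at year 3: TV = D_3×(1+g_2)/(r−g_2) = 3355.31816/0.047 = 71389.74808
P_0 = D_1/(1+r)^1 + D_2/(1+r)^2 + D_3/(1+r)^3 + TV/(1+r)^3
    = 2346.35870 + 2352.73467 + 2359.12797 + 53055.28224 = 60113.50358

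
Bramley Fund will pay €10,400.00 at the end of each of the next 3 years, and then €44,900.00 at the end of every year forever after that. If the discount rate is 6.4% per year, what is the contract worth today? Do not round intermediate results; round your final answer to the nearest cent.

€610021.84

PV of 3-year annuity: €10,400.00 × [1 − (1+0.064)^−3] / 0.064 = 27594.86483
Perpetuity value at year 3: €44,900.00 / 0.064 = 701562.50000
PV of perpetuity: 701562.50000 / (1+0.064)^3 = 582426.97782
Total PV = 27594.86483 + 582426.97782 = 610021.84264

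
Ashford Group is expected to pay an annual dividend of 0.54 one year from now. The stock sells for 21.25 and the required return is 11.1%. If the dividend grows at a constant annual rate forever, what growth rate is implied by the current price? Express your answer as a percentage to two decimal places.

8.56%

P = D₁/(r−g) ⇒ g = r − D₁/P = 0.111 − 0.54/21.25 = 0.085588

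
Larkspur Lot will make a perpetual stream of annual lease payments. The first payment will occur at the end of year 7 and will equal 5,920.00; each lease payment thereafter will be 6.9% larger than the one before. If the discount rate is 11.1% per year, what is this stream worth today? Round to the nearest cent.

Value at end of year 6: C₁ / (r − g) = 5,920.00 / (0.111 − 0.069) = 140,952.3810
Discount to today: PV = 140,952.3810 / (1 + 0.111)^6 = 140,952.3810 / 1.880548 = 74,952.83

74952.83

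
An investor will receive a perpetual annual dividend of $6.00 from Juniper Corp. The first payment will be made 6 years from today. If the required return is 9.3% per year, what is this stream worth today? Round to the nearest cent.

Value at end of year 5: C / r = $6.00 / 0.093 = $64.5161
Discount to today: PV = $64.5161 / (1 + 0.093)^5 = $64.5161 / 1.559915 = $41.36

$41.36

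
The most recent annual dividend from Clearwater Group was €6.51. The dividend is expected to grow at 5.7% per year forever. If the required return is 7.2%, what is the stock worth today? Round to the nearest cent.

D₁ = D₀ × (1 + g) = €6.51 × 1.057 = €6.8811
Growing perpetuity: P = D₁ / (r − g) = €6.8811 / (0.072 − 0.057) = €458.74

€458.74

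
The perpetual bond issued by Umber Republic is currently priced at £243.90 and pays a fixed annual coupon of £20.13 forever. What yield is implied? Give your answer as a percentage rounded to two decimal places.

P = C/r ⇒ r = C/P = £20.13/£243.90 = 0.082534

8.25%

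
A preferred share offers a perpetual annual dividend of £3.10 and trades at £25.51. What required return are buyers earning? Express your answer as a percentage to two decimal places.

P = C/r ⇒ r = C/P = £3.10/£25.51 = 0.121521

12.15%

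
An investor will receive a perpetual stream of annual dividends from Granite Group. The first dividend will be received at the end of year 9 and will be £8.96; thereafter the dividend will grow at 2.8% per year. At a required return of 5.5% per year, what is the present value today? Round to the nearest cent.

£216.23

Value at end of year 8: C₁ / (r − g) = £8.96 / (0.055 − 0.028) = £331.8519
Discount to today: PV = £331.8519 / (1 + 0.055)^8 = £331.8519 / 1.534687 = £216.23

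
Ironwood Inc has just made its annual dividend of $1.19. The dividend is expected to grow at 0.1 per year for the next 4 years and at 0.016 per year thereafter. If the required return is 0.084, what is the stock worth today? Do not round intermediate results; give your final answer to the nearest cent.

$23.79

D_1 = 1.30900
D_2 = 1.43990
D_3 = 1.58389
D_4 = 1.74228
Terminal value at year 4: TV = D_4×(1+g_2)/(r−g_2) = 1.77016/0.068 = 26.03170
P_0 = D_1/(1+r)^1 + D_2/(1+r)^2 + D_3/(1+r)^3 + D_4/(1+r)^4 + TV/(1+r)^4
    = 1.20756 + 1.22539 + 1.24348 + 1.26183 + 18.85321 = 23.79147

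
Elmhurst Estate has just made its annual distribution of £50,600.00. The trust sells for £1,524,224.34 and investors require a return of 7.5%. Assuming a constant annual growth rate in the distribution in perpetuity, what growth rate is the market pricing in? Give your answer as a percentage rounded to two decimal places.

4.05%

P = D₀(1+g)/(r−g) ⇒ P(r−g) = D₀(1+g) ⇒ g(P+D₀) = P·r − D₀
g = (P·r − D₀)/(P + D₀) = (£1,524,224.34×0.075 − £50,600.00) / (£1,524,224.34 + £50,600.00) = 0.040460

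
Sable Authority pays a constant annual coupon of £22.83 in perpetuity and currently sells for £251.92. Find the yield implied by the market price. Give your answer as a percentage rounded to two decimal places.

P = C/r ⇒ r = C/P = £22.83/£251.92 = 0.090624

9.06%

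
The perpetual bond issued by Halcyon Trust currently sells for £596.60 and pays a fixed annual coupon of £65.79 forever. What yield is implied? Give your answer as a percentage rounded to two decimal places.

11.03%

P = C/r ⇒ r = C/P = £65.79/£596.60 = 0.110275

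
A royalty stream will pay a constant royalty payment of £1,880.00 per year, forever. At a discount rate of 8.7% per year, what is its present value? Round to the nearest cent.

Level perpetuity: PV = C / r = £1,880.00 / 0.087 = £21,609.20

£21609.20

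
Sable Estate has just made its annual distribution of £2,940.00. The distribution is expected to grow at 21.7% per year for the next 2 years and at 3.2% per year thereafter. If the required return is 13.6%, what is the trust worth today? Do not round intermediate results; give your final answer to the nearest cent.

£40006.36

D_1 = 3577.98000
D_2 = 4354.40166
Terminal value at year 2: TV = D_2×(1+g_2)/(r−g_2) = 4493.74251/0.104 = 43209.06263
P_0 = D_1/(1+r)^1 + D_2/(1+r)^2 + TV/(1+r)^2
    = 3149.63028 + 3374.20779 + 33482.52348 = 40006.36156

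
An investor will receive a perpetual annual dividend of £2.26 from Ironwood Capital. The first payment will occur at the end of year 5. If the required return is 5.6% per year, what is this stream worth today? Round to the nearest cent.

Value at end of year 4: C / r = £2.26 / 0.056 = £40.3571
Discount to today: PV = £40.3571 / (1 + 0.056)^4 = £40.3571 / 1.243528 = £32.45

£32.45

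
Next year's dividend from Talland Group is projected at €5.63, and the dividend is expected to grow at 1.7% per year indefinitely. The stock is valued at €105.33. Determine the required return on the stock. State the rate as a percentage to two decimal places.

P = D₁/(r − g) ⇒ r = D₁/P + g = €5.6300/€105.33 + 0.017 = 0.053451 + 0.017 = 0.070451

7.05%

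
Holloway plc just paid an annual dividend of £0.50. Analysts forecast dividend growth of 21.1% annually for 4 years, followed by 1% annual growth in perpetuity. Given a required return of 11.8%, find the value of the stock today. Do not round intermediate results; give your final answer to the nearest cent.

D_1 = 0.60550
D_2 = 0.73326
D_3 = 0.88798
D_4 = 1.07534
Terminal value at year 4: TV = D_4×(1+g_2)/(r−g_2) = 1.08610/0.108 = 10.05644
P_0 = D_1/(1+r)^1 + D_2/(1+r)^2 + D_3/(1+r)^3 + D_4/(1+r)^4 + TV/(1+r)^4
    = 0.54159 + 0.58664 + 0.63544 + 0.68830 + 6.43690 = 8.88889

£8.89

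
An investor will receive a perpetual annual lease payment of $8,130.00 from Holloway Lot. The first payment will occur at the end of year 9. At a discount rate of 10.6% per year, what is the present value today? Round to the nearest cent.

$34256.55

Value at end of year 8: C / r = $8,130.00 / 0.106 = $76,698.1132
Discount to today: PV = $76,698.1132 / (1 + 0.106)^8 = $76,698.1132 / 2.238933 = $34,256.55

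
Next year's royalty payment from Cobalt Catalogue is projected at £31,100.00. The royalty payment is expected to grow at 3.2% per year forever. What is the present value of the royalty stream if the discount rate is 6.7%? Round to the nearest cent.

£888571.43

Growing perpetuity: P = D₁ / (r − g) = £31,100.0000 / (0.067 − 0.032) = £888,571.43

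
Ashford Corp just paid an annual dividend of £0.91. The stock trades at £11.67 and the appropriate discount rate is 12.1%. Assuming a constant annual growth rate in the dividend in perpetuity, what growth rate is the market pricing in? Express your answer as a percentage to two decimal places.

3.99%

P = D₀(1+g)/(r−g) ⇒ P(r−g) = D₀(1+g) ⇒ g(P+D₀) = P·r − D₀
g = (P·r − D₀)/(P + D₀) = (£11.67×0.121 − £0.91) / (£11.67 + £0.91) = 0.039910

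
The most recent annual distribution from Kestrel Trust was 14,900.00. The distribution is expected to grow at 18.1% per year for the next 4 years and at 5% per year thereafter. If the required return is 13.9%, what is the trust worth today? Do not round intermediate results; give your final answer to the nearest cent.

268485.01

D_1 = 17596.90000
D_2 = 20781.93890
D_3 = 24543.46984
D_4 = 28985.83788
Terminal value at year 4: TV = D_4×(1+g_2)/(r−g_2) = 30435.12978/0.089 = 341967.75029
P_0 = D_1/(1+r)^1 + D_2/(1+r)^2 + D_3/(1+r)^3 + D_4/(1+r)^4 + TV/(1+r)^4
    = 15449.42932 + 16019.11855 + 16609.81476 + 17222.29256 + 203184.35048 = 268485.00568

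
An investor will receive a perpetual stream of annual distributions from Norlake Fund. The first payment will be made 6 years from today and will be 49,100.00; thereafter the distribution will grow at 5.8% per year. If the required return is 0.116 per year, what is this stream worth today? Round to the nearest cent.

489026.65

Value at end of year 5: C₁ / (r − g) = 49,100.00 / (0.116 − 0.058) = 846,551.7241
Discount to today: PV = 846,551.7241 / (1 + 0.116)^5 = 846,551.7241 / 1.731095 = 489,026.65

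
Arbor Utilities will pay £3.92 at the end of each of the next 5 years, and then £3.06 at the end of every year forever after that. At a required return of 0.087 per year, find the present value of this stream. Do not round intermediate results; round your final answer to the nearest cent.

PV of 5-year annuity: £3.92 × [1 − (1+0.087)^−5] / 0.087 = 15.36686
Perpetuity value at year 5: £3.06 / 0.087 = 35.17241
PV of perpetuity: 35.17241 / (1+0.087)^5 = 23.17685
Total PV = 15.36686 + 23.17685 = 38.54372

£38.54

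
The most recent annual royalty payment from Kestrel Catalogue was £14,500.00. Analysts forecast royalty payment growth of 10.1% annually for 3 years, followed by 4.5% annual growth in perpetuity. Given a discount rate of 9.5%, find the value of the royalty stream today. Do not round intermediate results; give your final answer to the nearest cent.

D_1 = 15964.50000
D_2 = 17576.91450
D_3 = 19352.18286
Terminal value at year 3: TV = D_3×(1+g_2)/(r−g_2) = 20223.03109/0.05 = 404460.62187
P_0 = D_1/(1+r)^1 + D_2/(1+r)^2 + D_3/(1+r)^3 + TV/(1+r)^3
    = 14579.45205 + 14659.33946 + 14739.66461 + 308058.99037 = 352037.44650

£352037.45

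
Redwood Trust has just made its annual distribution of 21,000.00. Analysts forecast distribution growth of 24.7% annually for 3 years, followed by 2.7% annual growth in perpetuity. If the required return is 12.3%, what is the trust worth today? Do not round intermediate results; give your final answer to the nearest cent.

D_1 = 26187.00000
D_2 = 32655.18900
D_3 = 40721.02068
Terminal value at year 3: TV = D_3×(1+g_2)/(r−g_2) = 41820.48824/0.096 = 435630.08585
P_0 = D_1/(1+r)^1 + D_2/(1+r)^2 + D_3/(1+r)^3 + TV/(1+r)^3
    = 23318.78896 + 25893.61517 + 28752.74988 + 307594.52212 = 385559.67612

385559.68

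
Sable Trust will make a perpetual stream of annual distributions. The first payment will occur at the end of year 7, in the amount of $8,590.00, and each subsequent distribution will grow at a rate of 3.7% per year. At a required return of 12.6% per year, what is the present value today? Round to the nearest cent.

$47355.76

Value at end of year 6: C₁ / (r − g) = $8,590.00 / (0.126 − 0.037) = $96,516.8539
Discount to today: PV = $96,516.8539 / (1 + 0.126)^6 = $96,516.8539 / 2.038123 = $47,355.76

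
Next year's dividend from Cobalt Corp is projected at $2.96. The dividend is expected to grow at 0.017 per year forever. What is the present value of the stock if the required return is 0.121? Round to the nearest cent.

Growing perpetuity: P = D₁ / (r − g) = $2.9600 / (0.121 − 0.017) = $28.46

$28.46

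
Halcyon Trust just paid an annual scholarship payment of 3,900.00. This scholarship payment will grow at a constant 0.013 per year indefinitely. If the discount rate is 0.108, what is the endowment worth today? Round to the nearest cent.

41586.32

D₁ = D₀ × (1 + g) = 3,900.00 × 1.013 = 3,950.7000
Growing perpetuity: P = D₁ / (r − g) = 3,950.7000 / (0.108 − 0.013) = 41,586.32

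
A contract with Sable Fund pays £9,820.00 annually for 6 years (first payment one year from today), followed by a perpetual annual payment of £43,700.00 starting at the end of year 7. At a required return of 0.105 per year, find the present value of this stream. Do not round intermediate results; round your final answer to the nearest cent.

£270771.44

PV of 6-year annuity: £9,820.00 × [1 − (1+0.105)^−6] / 0.105 = 42149.20159
Perpetuity value at year 6: £43,700.00 / 0.105 = 416190.47619
PV of perpetuity: 416190.47619 / (1+0.105)^6 = 228622.23695
Total PV = 42149.20159 + 228622.23695 = 270771.43853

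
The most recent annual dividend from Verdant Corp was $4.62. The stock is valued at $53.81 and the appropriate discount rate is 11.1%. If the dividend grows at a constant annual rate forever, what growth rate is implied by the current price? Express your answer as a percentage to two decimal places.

2.32%

P = D₀(1+g)/(r−g) ⇒ P(r−g) = D₀(1+g) ⇒ g(P+D₀) = P·r − D₀
g = (P·r − D₀)/(P + D₀) = ($53.81×0.111 − $4.62) / ($53.81 + $4.62) = 0.023154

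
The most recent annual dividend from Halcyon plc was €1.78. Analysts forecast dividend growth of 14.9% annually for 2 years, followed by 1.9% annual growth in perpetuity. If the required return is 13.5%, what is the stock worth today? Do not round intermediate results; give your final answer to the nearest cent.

D_1 = 2.04522
D_2 = 2.34996
Terminal value at year 2: TV = D_2×(1+g_2)/(r−g_2) = 2.39461/0.116 = 20.64316
P_0 = D_1/(1+r)^1 + D_2/(1+r)^2 + TV/(1+r)^2
    = 1.80196 + 1.82418 + 16.02450 = 19.65064

€19.65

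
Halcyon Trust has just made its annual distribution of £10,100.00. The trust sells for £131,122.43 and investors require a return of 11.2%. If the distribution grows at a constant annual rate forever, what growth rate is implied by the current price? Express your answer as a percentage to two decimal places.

P = D₀(1+g)/(r−g) ⇒ P(r−g) = D₀(1+g) ⇒ g(P+D₀) = P·r − D₀
g = (P·r − D₀)/(P + D₀) = (£131,122.43×0.112 − £10,100.00) / (£131,122.43 + £10,100.00) = 0.032472

3.25%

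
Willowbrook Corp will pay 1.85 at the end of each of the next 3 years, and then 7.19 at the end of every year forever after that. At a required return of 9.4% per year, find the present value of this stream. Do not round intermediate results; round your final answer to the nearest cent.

PV of 3-year annuity: 1.85 × [1 − (1+0.094)^−3] / 0.094 = 4.64971
Perpetuity value at year 3: 7.19 / 0.094 = 76.48936
PV of perpetuity: 76.48936 / (1+0.094)^3 = 58.41832
Total PV = 4.64971 + 58.41832 = 63.06803

63.07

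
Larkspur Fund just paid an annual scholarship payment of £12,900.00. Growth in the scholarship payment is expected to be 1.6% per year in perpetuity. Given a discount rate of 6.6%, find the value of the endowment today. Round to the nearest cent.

D₁ = D₀ × (1 + g) = £12,900.00 × 1.016 = £13,106.4000
Growing perpetuity: P = D₁ / (r − g) = £13,106.4000 / (0.066 − 0.016) = £262,128.00

£262128.00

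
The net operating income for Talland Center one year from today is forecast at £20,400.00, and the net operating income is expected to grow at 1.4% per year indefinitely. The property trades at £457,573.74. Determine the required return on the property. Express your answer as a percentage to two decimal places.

5.86%

P = D₁/(r − g) ⇒ r = D₁/P + g = £20,400.0000/£457,573.74 + 0.014 = 0.044583 + 0.014 = 0.058583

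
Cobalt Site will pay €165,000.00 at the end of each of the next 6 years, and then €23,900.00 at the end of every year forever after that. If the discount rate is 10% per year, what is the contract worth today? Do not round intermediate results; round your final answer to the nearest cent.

€853527.28

PV of 6-year annuity: €165,000.00 × [1 − (1+0.1)^−6] / 0.1 = 718618.01541
Perpetuity value at year 6: €23,900.00 / 0.1 = 239000.00000
PV of perpetuity: 239000.00000 / (1+0.1)^6 = 134909.26928
Total PV = 718618.01541 + 134909.26928 = 853527.28469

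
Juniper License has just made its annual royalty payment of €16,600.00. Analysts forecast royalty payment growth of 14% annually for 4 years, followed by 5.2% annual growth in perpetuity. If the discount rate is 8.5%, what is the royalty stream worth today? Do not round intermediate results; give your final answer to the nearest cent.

€720178.90

D_1 = 18924.00000
D_2 = 21573.36000
D_3 = 24593.63040
D_4 = 28036.73866
Terminal value at year 4: TV = D_4×(1+g_2)/(r−g_2) = 29494.64907/0.033 = 893777.24443
P_0 = D_1/(1+r)^1 + D_2/(1+r)^2 + D_3/(1+r)^3 + D_4/(1+r)^4 + TV/(1+r)^4
    = 17441.47465 + 18325.60471 + 19254.55241 + 20230.58963 + 644926.67544 = 720178.89684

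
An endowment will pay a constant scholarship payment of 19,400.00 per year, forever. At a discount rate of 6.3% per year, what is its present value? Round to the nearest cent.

Level perpetuity: PV = C / r = 19,400.00 / 0.063 = 307,936.51

307936.51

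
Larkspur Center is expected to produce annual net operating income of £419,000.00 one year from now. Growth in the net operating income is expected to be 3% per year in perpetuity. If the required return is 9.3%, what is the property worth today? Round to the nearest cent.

Growing perpetuity: P = D₁ / (r − g) = £419,000.0000 / (0.093 − 0.03) = £6,650,793.65

£6650793.65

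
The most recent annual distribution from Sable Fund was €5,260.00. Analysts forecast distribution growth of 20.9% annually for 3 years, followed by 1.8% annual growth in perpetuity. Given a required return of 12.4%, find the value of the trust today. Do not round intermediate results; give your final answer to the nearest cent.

€81154.07

D_1 = 6359.34000
D_2 = 7688.44206
D_3 = 9295.32645
Terminal value at year 3: TV = D_3×(1+g_2)/(r−g_2) = 9462.64233/0.106 = 89270.21063
P_0 = D_1/(1+r)^1 + D_2/(1+r)^2 + D_3/(1+r)^3 + TV/(1+r)^3
    = 5657.77580 + 6085.63251 + 6545.84493 + 62864.81267 = 81154.06592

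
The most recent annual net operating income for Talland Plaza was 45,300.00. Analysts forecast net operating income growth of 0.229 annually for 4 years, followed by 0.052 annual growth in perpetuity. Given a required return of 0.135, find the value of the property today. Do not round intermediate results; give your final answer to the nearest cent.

1011287.54

D_1 = 55673.70000
D_2 = 68422.97730
D_3 = 84091.83910
D_4 = 103348.87026
Terminal value at year 4: TV = D_4×(1+g_2)/(r−g_2) = 108723.01151/0.083 = 1309915.80132
P_0 = D_1/(1+r)^1 + D_2/(1+r)^2 + D_3/(1+r)^3 + D_4/(1+r)^4 + TV/(1+r)^4
    = 49051.71806 + 53114.15110 + 57513.03234 + 62276.22620 + 789332.40923 = 1011287.53693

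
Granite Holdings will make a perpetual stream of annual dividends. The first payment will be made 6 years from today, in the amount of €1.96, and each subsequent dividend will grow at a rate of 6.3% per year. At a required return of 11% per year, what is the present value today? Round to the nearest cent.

Value at end of year 5: C₁ / (r − g) = €1.96 / (0.11 − 0.063) = €41.7021
Discount to today: PV = €41.7021 / (1 + 0.11)^5 = €41.7021 / 1.685058 = €24.75

€24.75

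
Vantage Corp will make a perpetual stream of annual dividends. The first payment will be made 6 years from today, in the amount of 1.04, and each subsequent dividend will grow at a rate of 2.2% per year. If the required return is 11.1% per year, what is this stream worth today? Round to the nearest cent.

6.90

Value at end of year 5: C₁ / (r − g) = 1.04 / (0.111 − 0.022) = 11.6854
Discount to today: PV = 11.6854 / (1 + 0.111)^5 = 11.6854 / 1.692662 = 6.90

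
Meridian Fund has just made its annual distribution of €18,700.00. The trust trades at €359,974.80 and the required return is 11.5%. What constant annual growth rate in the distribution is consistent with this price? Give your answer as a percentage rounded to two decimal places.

P = D₀(1+g)/(r−g) ⇒ P(r−g) = D₀(1+g) ⇒ g(P+D₀) = P·r − D₀
g = (P·r − D₀)/(P + D₀) = (€359,974.80×0.115 − €18,700.00) / (€359,974.80 + €18,700.00) = 0.059938

5.99%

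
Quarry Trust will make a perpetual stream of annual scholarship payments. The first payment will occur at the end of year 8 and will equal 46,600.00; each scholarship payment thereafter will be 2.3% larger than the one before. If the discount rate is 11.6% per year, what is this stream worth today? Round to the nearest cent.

Value at end of year 7: C₁ / (r − g) = 46,600.00 / (0.116 − 0.023) = 501,075.2688
Discount to today: PV = 501,075.2688 / (1 + 0.116)^7 = 501,075.2688 / 2.156003 = 232,409.36

232409.36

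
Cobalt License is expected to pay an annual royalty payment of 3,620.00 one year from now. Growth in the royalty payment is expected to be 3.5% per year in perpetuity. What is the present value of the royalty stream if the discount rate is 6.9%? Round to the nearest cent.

106470.59

Growing perpetuity: P = D₁ / (r − g) = 3,620.0000 / (0.069 − 0.035) = 106,470.59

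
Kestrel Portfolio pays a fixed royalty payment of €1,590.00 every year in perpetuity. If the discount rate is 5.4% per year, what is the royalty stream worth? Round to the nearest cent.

€29444.44

Level perpetuity: PV = C / r = €1,590.00 / 0.054 = €29,444.44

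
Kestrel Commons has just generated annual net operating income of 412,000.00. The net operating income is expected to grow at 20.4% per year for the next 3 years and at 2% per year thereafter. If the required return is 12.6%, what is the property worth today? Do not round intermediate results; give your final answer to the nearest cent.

6262092.74

D_1 = 496048.00000
D_2 = 597241.79200
D_3 = 719079.11757
Terminal value at year 3: TV = D_3×(1+g_2)/(r−g_2) = 733460.69992/0.106 = 6919440.56528
P_0 = D_1/(1+r)^1 + D_2/(1+r)^2 + D_3/(1+r)^3 + TV/(1+r)^3
    = 440539.96448 + 471056.94248 + 503687.88521 + 4846807.95199 = 6262092.74414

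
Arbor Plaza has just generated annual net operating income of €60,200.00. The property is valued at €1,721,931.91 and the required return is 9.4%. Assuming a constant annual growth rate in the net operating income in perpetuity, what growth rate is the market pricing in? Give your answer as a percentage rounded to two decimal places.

P = D₀(1+g)/(r−g) ⇒ P(r−g) = D₀(1+g) ⇒ g(P+D₀) = P·r − D₀
g = (P·r − D₀)/(P + D₀) = (€1,721,931.91×0.094 − €60,200.00) / (€1,721,931.91 + €60,200.00) = 0.057045

5.70%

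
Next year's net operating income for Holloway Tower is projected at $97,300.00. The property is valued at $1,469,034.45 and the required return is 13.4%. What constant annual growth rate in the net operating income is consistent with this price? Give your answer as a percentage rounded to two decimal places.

6.78%

P = D₁/(r−g) ⇒ g = r − D₁/P = 0.134 − $97,300.00/$1,469,034.45 = 0.067766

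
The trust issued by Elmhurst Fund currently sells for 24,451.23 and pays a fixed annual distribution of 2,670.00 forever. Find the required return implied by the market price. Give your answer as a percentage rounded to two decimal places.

P = C/r ⇒ r = C/P = 2,670.00/24,451.23 = 0.109197

10.92%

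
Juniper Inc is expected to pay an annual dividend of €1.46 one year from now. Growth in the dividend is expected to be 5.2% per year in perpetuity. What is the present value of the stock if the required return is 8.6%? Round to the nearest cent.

Growing perpetuity: P = D₁ / (r − g) = €1.4600 / (0.086 − 0.052) = €42.94

€42.94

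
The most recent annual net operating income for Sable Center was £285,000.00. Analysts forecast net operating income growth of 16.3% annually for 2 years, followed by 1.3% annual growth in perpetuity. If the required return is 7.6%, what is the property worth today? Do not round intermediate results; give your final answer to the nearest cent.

D_1 = 331455.00000
D_2 = 385482.16500
Terminal value at year 2: TV = D_2×(1+g_2)/(r−g_2) = 390493.43315/0.063 = 6198308.46262
P_0 = D_1/(1+r)^1 + D_2/(1+r)^2 + TV/(1+r)^2
    = 308043.68030 + 332950.55779 + 5353633.57214 = 5994627.81023

£5994627.81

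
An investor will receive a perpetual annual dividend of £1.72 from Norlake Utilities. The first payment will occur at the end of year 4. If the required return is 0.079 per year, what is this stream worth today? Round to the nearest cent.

£17.33

Value at end of year 3: C / r = £1.72 / 0.079 = £21.7722
Discount to today: PV = £21.7722 / (1 + 0.079)^3 = £21.7722 / 1.256216 = £17.33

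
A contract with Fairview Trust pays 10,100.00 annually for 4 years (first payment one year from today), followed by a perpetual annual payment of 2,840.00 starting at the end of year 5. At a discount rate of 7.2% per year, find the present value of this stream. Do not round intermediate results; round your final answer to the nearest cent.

PV of 4-year annuity: 10,100.00 × [1 − (1+0.072)^−4] / 0.072 = 34056.93670
Perpetuity value at year 4: 2,840.00 / 0.072 = 39444.44444
PV of perpetuity: 39444.44444 / (1+0.072)^4 = 29868.03848
Total PV = 34056.93670 + 29868.03848 = 63924.97518

63924.98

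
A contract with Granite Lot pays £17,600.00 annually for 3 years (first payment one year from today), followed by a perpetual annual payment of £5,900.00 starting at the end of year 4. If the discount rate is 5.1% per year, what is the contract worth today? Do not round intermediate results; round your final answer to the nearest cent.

£147488.67

PV of 3-year annuity: £17,600.00 × [1 − (1+0.051)^−3] / 0.051 = 47839.49701
Perpetuity value at year 3: £5,900.00 / 0.051 = 115686.27451
PV of perpetuity: 115686.27451 / (1+0.051)^3 = 99649.17040
Total PV = 47839.49701 + 99649.17040 = 147488.66741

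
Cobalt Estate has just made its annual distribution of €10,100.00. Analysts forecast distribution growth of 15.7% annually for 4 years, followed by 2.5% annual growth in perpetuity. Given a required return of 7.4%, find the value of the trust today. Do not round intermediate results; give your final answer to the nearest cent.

€333386.79

D_1 = 11685.70000
D_2 = 13520.35490
D_3 = 15643.05062
D_4 = 18099.00957
Terminal value at year 4: TV = D_4×(1+g_2)/(r−g_2) = 18551.48481/0.049 = 378601.73073
P_0 = D_1/(1+r)^1 + D_2/(1+r)^2 + D_3/(1+r)^3 + D_4/(1+r)^4 + TV/(1+r)^4
    = 10880.54004 + 11721.40114 + 12627.24499 + 13603.09353 + 284554.50752 = 333386.78722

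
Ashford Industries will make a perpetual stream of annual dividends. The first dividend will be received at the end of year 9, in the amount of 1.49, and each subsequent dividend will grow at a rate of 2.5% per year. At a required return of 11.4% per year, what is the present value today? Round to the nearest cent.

7.06

Value at end of year 8: C₁ / (r − g) = 1.49 / (0.114 − 0.025) = 16.7416
Discount to today: PV = 16.7416 / (1 + 0.114)^8 = 16.7416 / 2.371819 = 7.06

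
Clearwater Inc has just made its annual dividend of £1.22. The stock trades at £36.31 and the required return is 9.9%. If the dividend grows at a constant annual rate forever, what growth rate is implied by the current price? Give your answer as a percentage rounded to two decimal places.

6.33%

P = D₀(1+g)/(r−g) ⇒ P(r−g) = D₀(1+g) ⇒ g(P+D₀) = P·r − D₀
g = (P·r − D₀)/(P + D₀) = (£36.31×0.099 − £1.22) / (£36.31 + £1.22) = 0.063274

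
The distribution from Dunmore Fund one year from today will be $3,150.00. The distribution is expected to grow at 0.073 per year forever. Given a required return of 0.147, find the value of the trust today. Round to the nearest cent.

Growing perpetuity: P = D₁ / (r − g) = $3,150.0000 / (0.147 − 0.073) = $42,567.57

$42567.57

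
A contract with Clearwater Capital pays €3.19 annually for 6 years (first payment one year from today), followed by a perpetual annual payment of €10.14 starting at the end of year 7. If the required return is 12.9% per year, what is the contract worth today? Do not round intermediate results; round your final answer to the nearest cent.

PV of 6-year annuity: €3.19 × [1 − (1+0.129)^−6] / 0.129 = 12.78778
Perpetuity value at year 6: €10.14 / 0.129 = 78.60465
PV of perpetuity: 78.60465 / (1+0.129)^6 = 37.95636
Total PV = 12.78778 + 37.95636 = 50.74414

€50.74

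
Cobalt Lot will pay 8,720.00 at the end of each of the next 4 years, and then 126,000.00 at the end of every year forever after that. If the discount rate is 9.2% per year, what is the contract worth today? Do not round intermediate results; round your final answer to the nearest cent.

PV of 4-year annuity: 8,720.00 × [1 − (1+0.092)^−4] / 0.092 = 28126.78430
Perpetuity value at year 4: 126,000.00 / 0.092 = 1369565.21739
PV of perpetuity: 1369565.21739 / (1+0.092)^4 = 963146.08643
Total PV = 28126.78430 + 963146.08643 = 991272.87073

991272.87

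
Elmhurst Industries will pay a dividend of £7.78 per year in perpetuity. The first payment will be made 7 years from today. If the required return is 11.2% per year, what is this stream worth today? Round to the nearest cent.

£36.74

Value at end of year 6: C / r = £7.78 / 0.112 = £69.4643
Discount to today: PV = £69.4643 / (1 + 0.112)^6 = £69.4643 / 1.890727 = £36.74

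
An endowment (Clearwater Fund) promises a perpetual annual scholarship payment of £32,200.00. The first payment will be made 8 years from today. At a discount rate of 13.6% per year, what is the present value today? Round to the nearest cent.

£96976.98

Value at end of year 7: C / r = £32,200.00 / 0.136 = £236,764.7059
Discount to today: PV = £236,764.7059 / (1 + 0.136)^7 = £236,764.7059 / 2.441453 = £96,976.98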